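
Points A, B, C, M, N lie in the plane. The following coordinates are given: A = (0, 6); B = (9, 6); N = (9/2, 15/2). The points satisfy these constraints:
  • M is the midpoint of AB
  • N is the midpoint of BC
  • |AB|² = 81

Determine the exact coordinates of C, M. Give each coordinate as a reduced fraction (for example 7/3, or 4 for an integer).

1. M_x = 9/2  [2·M = A+B = (0, 6)+(9, 6)]
2. M_y = 6  [2·M = A+B = (0, 6)+(9, 6)]
   so M = (9/2, 6)
3. C_x = 0  [C = 2·N−B = 2·(9/2, 15/2)−(9, 6)]
4. C_y = 9  [C = 2·N−B = 2·(9/2, 15/2)−(9, 6)]
   so C = (0, 9)

C = (0, 9)
M = (9/2, 6)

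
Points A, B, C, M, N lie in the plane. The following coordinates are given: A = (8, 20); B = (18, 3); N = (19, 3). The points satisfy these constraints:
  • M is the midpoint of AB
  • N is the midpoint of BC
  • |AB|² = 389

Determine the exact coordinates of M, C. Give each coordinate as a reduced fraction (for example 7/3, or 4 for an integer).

M = (13, 23/2)
C = (20, 3)

1. M_x = 13  [2·M = A+B = (8, 20)+(18, 3)]
2. M_y = 23/2  [2·M = A+B = (8, 20)+(18, 3)]
   so M = (13, 23/2)
3. C_x = 20  [C = 2·N−B = 2·(19, 3)−(18, 3)]
4. C_y = 3  [C = 2·N−B = 2·(19, 3)−(18, 3)]
   so C = (20, 3)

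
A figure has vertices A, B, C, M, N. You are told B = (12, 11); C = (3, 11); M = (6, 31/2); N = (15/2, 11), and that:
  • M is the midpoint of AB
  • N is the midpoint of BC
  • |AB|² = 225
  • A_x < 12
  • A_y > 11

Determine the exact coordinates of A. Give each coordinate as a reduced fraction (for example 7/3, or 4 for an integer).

1. A_x = 0  [A = 2·M−B = 2·(6, 31/2)−(12, 11)]
2. A_y = 20  [A = 2·M−B = 2·(6, 31/2)−(12, 11)]
   so A = (0, 20)

A = (0, 20)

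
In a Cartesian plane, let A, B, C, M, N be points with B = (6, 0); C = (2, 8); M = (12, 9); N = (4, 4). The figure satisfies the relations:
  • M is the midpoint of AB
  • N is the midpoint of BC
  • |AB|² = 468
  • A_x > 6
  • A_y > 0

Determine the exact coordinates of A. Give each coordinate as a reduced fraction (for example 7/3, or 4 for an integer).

1. A_x = 18  [A = 2·M−B = 2·(12, 9)−(6, 0)]
2. A_y = 18  [A = 2·M−B = 2·(12, 9)−(6, 0)]
   so A = (18, 18)

A = (18, 18)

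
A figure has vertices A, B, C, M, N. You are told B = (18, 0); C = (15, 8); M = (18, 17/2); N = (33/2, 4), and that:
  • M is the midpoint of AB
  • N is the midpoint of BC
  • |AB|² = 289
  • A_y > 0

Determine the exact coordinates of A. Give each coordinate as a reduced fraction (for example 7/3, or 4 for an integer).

A = (18, 17)

1. A_x = 18  [A = 2·M−B = 2·(18, 17/2)−(18, 0)]
2. A_y = 17  [A = 2·M−B = 2·(18, 17/2)−(18, 0)]
   so A = (18, 17)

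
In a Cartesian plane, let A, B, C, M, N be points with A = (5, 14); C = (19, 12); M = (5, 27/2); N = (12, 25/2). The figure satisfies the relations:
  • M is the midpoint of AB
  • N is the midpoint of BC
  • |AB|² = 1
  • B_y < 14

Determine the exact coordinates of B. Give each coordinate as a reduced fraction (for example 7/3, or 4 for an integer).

B = (5, 13)

1. B_x = 5  [B = 2·M−A = 2·(5, 27/2)−(5, 14)]
2. B_y = 13  [B = 2·M−A = 2·(5, 27/2)−(5, 14)]
   so B = (5, 13)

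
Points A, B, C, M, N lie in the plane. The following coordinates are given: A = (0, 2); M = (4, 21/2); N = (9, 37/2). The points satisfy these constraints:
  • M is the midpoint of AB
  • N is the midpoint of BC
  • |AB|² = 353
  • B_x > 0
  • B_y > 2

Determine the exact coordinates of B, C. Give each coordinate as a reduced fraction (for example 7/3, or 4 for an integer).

1. B_x = 8  [B = 2·M−A = 2·(4, 21/2)−(0, 2)]
2. B_y = 19  [B = 2·M−A = 2·(4, 21/2)−(0, 2)]
   so B = (8, 19)
3. C_x = 10  [C = 2·N−B = 2·(9, 37/2)−(8, 19)]
4. C_y = 18  [C = 2·N−B = 2·(9, 37/2)−(8, 19)]
   so C = (10, 18)

B = (8, 19)
C = (10, 18)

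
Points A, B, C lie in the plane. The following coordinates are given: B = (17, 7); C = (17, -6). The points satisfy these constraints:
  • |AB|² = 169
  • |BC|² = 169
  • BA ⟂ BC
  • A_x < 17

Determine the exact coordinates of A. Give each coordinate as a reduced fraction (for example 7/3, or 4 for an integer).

A = (4, 7)

1. A_x = 4  [[BA ⟂ BC ⇒ -13y+91=0] ∩ [|A−(17, 7)|²=169]]
2. A_y = 7  [[BA ⟂ BC ⇒ -13y+91=0] ∩ [|A−(17, 7)|²=169]]
   so A = (4, 7)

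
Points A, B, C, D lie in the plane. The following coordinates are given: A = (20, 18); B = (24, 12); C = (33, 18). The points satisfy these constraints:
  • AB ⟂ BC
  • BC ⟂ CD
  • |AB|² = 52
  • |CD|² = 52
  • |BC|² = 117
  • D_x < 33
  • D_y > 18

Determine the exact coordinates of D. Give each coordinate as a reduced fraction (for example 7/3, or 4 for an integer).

D = (29, 24)

1. D_x = 29  [[BC ⟂ CD ⇒ 9x+6y-405=0] ∩ [|D−(33, 18)|²=52]]
2. D_y = 24  [[BC ⟂ CD ⇒ 9x+6y-405=0] ∩ [|D−(33, 18)|²=52]]
   so D = (29, 24)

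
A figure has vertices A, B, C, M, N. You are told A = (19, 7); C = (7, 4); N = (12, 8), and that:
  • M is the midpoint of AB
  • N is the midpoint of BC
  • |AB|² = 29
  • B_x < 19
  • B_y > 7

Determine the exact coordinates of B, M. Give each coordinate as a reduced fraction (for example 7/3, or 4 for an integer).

1. B_x = 17  [B = 2·N−C = 2·(12, 8)−(7, 4)]
2. B_y = 12  [B = 2·N−C = 2·(12, 8)−(7, 4)]
   so B = (17, 12)
3. M_x = 18  [2·M = A+B = (19, 7)+(17, 12)]
4. M_y = 19/2  [2·M = A+B = (19, 7)+(17, 12)]
   so M = (18, 19/2)

B = (17, 12)
M = (18, 19/2)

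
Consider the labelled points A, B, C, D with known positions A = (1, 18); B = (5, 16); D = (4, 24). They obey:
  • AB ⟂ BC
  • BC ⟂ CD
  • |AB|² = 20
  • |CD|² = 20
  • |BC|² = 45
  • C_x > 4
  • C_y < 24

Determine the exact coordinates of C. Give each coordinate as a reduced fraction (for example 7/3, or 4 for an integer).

C = (8, 22)

1. C_x = 8  [[AB ⟂ BC ⇒ 4x-2y+12=0] ∩ [|C−(4, 24)|²=20]]
2. C_y = 22  [[AB ⟂ BC ⇒ 4x-2y+12=0] ∩ [|C−(4, 24)|²=20]]
   so C = (8, 22)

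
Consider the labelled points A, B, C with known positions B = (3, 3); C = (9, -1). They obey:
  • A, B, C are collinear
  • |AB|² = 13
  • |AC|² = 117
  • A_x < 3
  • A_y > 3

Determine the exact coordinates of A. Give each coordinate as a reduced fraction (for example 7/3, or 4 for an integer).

A = (0, 5)

1. A_x = 0  [[A, B, C are collinear ⇒ 4x+6y-30=0] ∩ [|A−(3, 3)|²=13]]
2. A_y = 5  [[A, B, C are collinear ⇒ 4x+6y-30=0] ∩ [|A−(3, 3)|²=13]]
   so A = (0, 5)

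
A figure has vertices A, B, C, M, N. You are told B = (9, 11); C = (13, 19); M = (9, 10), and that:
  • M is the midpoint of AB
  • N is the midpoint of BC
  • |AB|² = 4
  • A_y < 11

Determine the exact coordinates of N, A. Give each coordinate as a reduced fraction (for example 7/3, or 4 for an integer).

1. A_x = 9  [A = 2·M−B = 2·(9, 10)−(9, 11)]
2. A_y = 9  [A = 2·M−B = 2·(9, 10)−(9, 11)]
   so A = (9, 9)
3. N_x = 11  [2·N = B+C = (9, 11)+(13, 19)]
4. N_y = 15  [2·N = B+C = (9, 11)+(13, 19)]
   so N = (11, 15)

N = (11, 15)
A = (9, 9)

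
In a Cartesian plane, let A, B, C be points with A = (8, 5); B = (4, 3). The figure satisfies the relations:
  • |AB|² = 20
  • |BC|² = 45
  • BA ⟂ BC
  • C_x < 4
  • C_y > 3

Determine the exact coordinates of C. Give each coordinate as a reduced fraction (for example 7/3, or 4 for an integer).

C = (1, 9)

1. C_x = 1  [[BA ⟂ BC ⇒ 4x+2y-22=0] ∩ [|C−(4, 3)|²=45]]
2. C_y = 9  [[BA ⟂ BC ⇒ 4x+2y-22=0] ∩ [|C−(4, 3)|²=45]]
   so C = (1, 9)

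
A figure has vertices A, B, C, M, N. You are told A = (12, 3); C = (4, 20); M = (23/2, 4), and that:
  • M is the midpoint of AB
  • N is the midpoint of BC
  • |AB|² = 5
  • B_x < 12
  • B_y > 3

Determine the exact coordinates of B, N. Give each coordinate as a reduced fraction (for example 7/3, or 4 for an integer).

1. B_x = 11  [B = 2·M−A = 2·(23/2, 4)−(12, 3)]
2. B_y = 5  [B = 2·M−A = 2·(23/2, 4)−(12, 3)]
   so B = (11, 5)
3. N_x = 15/2  [2·N = B+C = (11, 5)+(4, 20)]
4. N_y = 25/2  [2·N = B+C = (11, 5)+(4, 20)]
   so N = (15/2, 25/2)

B = (11, 5)
N = (15/2, 25/2)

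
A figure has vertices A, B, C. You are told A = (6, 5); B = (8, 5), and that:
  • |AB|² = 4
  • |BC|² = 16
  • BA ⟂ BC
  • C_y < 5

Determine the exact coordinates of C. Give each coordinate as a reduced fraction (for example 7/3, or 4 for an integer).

C = (8, 1)

1. C_x = 8  [[BA ⟂ BC ⇒ -2x+16=0] ∩ [|C−(8, 5)|²=16]]
2. C_y = 1  [[BA ⟂ BC ⇒ -2x+16=0] ∩ [|C−(8, 5)|²=16]]
   so C = (8, 1)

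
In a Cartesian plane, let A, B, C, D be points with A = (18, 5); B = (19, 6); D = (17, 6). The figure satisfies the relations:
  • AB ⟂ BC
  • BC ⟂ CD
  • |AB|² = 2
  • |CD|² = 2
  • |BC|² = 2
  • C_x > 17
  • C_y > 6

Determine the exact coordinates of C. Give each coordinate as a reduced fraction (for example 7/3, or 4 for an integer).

1. C_x = 18  [[AB ⟂ BC ⇒ 1x+1y-25=0] ∩ [|C−(17, 6)|²=2]]
2. C_y = 7  [[AB ⟂ BC ⇒ 1x+1y-25=0] ∩ [|C−(17, 6)|²=2]]
   so C = (18, 7)

C = (18, 7)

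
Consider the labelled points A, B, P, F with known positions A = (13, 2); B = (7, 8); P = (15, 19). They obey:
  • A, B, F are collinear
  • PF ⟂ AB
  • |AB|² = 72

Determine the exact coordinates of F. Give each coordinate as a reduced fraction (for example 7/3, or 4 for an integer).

1. F_x = 11/2  [[A, B, F are collinear ⇒ -6x-6y+90=0] ∩ [PF ⟂ AB ⇒ -6x+6y-24=0]]
2. F_y = 19/2  [[A, B, F are collinear ⇒ -6x-6y+90=0] ∩ [PF ⟂ AB ⇒ -6x+6y-24=0]]
   so F = (11/2, 19/2)

F = (11/2, 19/2)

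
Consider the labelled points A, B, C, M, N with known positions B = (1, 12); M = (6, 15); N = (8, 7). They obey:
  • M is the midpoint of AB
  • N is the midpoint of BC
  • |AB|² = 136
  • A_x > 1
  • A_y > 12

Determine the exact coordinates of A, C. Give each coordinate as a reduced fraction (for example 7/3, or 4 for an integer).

A = (11, 18)
C = (15, 2)

1. A_x = 11  [A = 2·M−B = 2·(6, 15)−(1, 12)]
2. A_y = 18  [A = 2·M−B = 2·(6, 15)−(1, 12)]
   so A = (11, 18)
3. C_x = 15  [C = 2·N−B = 2·(8, 7)−(1, 12)]
4. C_y = 2  [C = 2·N−B = 2·(8, 7)−(1, 12)]
   so C = (15, 2)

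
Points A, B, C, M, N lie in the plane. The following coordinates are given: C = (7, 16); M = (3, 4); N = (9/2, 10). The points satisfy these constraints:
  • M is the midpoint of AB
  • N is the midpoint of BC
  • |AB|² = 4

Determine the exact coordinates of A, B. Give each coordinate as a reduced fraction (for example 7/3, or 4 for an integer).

1. B_x = 2  [B = 2·N−C = 2·(9/2, 10)−(7, 16)]
2. B_y = 4  [B = 2·N−C = 2·(9/2, 10)−(7, 16)]
   so B = (2, 4)
3. A_x = 4  [A = 2·M−B = 2·(3, 4)−(2, 4)]
4. A_y = 4  [A = 2·M−B = 2·(3, 4)−(2, 4)]
   so A = (4, 4)

A = (4, 4)
B = (2, 4)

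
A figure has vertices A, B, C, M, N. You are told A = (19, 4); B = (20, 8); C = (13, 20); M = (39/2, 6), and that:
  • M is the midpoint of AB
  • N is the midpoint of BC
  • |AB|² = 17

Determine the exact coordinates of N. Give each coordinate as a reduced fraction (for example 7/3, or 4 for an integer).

1. N_x = 33/2  [2·N = B+C = (20, 8)+(13, 20)]
2. N_y = 14  [2·N = B+C = (20, 8)+(13, 20)]
   so N = (33/2, 14)

N = (33/2, 14)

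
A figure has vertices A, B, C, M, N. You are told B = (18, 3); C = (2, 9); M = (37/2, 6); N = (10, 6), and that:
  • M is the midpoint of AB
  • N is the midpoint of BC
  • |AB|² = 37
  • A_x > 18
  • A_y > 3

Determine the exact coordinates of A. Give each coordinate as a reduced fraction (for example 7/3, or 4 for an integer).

1. A_x = 19  [A = 2·M−B = 2·(37/2, 6)−(18, 3)]
2. A_y = 9  [A = 2·M−B = 2·(37/2, 6)−(18, 3)]
   so A = (19, 9)

A = (19, 9)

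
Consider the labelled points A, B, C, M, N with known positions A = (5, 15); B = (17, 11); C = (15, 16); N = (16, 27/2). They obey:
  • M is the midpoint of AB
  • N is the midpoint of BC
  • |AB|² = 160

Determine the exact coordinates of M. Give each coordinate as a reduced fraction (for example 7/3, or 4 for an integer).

M = (11, 13)

1. M_x = 11  [2·M = A+B = (5, 15)+(17, 11)]
2. M_y = 13  [2·M = A+B = (5, 15)+(17, 11)]
   so M = (11, 13)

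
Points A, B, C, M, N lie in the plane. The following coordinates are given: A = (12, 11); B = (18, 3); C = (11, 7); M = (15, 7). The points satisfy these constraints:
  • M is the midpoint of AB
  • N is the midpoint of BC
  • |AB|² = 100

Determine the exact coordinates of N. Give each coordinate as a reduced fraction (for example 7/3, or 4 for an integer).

N = (29/2, 5)

1. N_x = 29/2  [2·N = B+C = (18, 3)+(11, 7)]
2. N_y = 5  [2·N = B+C = (18, 3)+(11, 7)]
   so N = (29/2, 5)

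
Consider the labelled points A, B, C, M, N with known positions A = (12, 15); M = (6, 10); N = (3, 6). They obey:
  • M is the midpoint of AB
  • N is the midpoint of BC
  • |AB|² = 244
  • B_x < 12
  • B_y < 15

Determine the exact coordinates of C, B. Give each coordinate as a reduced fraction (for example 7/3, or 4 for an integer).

1. B_x = 0  [B = 2·M−A = 2·(6, 10)−(12, 15)]
2. B_y = 5  [B = 2·M−A = 2·(6, 10)−(12, 15)]
   so B = (0, 5)
3. C_x = 6  [C = 2·N−B = 2·(3, 6)−(0, 5)]
4. C_y = 7  [C = 2·N−B = 2·(3, 6)−(0, 5)]
   so C = (6, 7)

C = (6, 7)
B = (0, 5)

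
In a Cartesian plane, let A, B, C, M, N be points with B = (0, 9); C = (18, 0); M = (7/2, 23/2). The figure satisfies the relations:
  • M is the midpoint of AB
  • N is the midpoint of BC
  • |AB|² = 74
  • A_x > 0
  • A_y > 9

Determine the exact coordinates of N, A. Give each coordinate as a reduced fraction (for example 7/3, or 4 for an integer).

N = (9, 9/2)
A = (7, 14)

1. A_x = 7  [A = 2·M−B = 2·(7/2, 23/2)−(0, 9)]
2. A_y = 14  [A = 2·M−B = 2·(7/2, 23/2)−(0, 9)]
   so A = (7, 14)
3. N_x = 9  [2·N = B+C = (0, 9)+(18, 0)]
4. N_y = 9/2  [2·N = B+C = (0, 9)+(18, 0)]
   so N = (9, 9/2)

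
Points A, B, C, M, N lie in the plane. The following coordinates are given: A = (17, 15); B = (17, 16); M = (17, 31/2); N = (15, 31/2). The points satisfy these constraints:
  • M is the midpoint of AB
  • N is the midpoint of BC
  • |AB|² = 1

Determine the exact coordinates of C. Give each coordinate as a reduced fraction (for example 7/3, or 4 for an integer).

1. C_x = 13  [C = 2·N−B = 2·(15, 31/2)−(17, 16)]
2. C_y = 15  [C = 2·N−B = 2·(15, 31/2)−(17, 16)]
   so C = (13, 15)

C = (13, 15)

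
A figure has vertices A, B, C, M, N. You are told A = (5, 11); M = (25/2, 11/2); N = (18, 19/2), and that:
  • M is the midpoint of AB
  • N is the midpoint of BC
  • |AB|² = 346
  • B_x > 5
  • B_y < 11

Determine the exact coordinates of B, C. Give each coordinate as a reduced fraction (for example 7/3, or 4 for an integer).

B = (20, 0)
C = (16, 19)

1. B_x = 20  [B = 2·M−A = 2·(25/2, 11/2)−(5, 11)]
2. B_y = 0  [B = 2·M−A = 2·(25/2, 11/2)−(5, 11)]
   so B = (20, 0)
3. C_x = 16  [C = 2·N−B = 2·(18, 19/2)−(20, 0)]
4. C_y = 19  [C = 2·N−B = 2·(18, 19/2)−(20, 0)]
   so C = (16, 19)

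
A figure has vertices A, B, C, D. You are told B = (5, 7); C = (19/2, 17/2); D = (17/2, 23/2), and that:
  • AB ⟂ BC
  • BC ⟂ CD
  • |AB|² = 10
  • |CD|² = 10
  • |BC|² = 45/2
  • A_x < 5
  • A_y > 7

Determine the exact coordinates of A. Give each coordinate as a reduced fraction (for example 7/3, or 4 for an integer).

A = (4, 10)

1. A_x = 4  [[AB ⟂ BC ⇒ -9/2x-3/2y+33=0] ∩ [|A−(5, 7)|²=10]]
2. A_y = 10  [[AB ⟂ BC ⇒ -9/2x-3/2y+33=0] ∩ [|A−(5, 7)|²=10]]
   so A = (4, 10)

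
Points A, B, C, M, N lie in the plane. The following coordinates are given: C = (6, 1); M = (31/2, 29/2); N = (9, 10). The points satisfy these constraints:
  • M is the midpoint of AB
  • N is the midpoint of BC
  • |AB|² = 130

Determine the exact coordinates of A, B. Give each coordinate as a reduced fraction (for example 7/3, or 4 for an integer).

1. B_x = 12  [B = 2·N−C = 2·(9, 10)−(6, 1)]
2. B_y = 19  [B = 2·N−C = 2·(9, 10)−(6, 1)]
   so B = (12, 19)
3. A_x = 19  [A = 2·M−B = 2·(31/2, 29/2)−(12, 19)]
4. A_y = 10  [A = 2·M−B = 2·(31/2, 29/2)−(12, 19)]
   so A = (19, 10)

A = (19, 10)
B = (12, 19)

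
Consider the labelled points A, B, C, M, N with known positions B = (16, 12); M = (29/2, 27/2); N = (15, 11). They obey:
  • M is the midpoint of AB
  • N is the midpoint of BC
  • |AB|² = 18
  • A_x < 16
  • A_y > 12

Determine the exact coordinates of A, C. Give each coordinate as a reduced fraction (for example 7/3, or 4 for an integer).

A = (13, 15)
C = (14, 10)

1. A_x = 13  [A = 2·M−B = 2·(29/2, 27/2)−(16, 12)]
2. A_y = 15  [A = 2·M−B = 2·(29/2, 27/2)−(16, 12)]
   so A = (13, 15)
3. C_x = 14  [C = 2·N−B = 2·(15, 11)−(16, 12)]
4. C_y = 10  [C = 2·N−B = 2·(15, 11)−(16, 12)]
   so C = (14, 10)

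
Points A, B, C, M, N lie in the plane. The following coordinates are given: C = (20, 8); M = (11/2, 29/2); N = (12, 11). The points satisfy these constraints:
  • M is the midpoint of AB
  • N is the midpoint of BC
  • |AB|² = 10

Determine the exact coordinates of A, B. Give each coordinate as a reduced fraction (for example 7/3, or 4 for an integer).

1. B_x = 4  [B = 2·N−C = 2·(12, 11)−(20, 8)]
2. B_y = 14  [B = 2·N−C = 2·(12, 11)−(20, 8)]
   so B = (4, 14)
3. A_x = 7  [A = 2·M−B = 2·(11/2, 29/2)−(4, 14)]
4. A_y = 15  [A = 2·M−B = 2·(11/2, 29/2)−(4, 14)]
   so A = (7, 15)

A = (7, 15)
B = (4, 14)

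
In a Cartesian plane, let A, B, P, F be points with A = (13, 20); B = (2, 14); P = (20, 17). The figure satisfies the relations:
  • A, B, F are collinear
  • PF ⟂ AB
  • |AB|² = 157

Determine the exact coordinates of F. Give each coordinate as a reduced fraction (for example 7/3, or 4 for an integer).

F = (2690/157, 3494/157)

1. F_x = 2690/157  [[A, B, F are collinear ⇒ 6x-11y+142=0] ∩ [PF ⟂ AB ⇒ -11x-6y+322=0]]
2. F_y = 3494/157  [[A, B, F are collinear ⇒ 6x-11y+142=0] ∩ [PF ⟂ AB ⇒ -11x-6y+322=0]]
   so F = (2690/157, 3494/157)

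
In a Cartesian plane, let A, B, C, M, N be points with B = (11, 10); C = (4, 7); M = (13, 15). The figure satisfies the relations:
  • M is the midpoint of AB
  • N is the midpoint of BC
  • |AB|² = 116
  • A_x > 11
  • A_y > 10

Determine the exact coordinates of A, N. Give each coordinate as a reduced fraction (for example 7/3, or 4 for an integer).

1. A_x = 15  [A = 2·M−B = 2·(13, 15)−(11, 10)]
2. A_y = 20  [A = 2·M−B = 2·(13, 15)−(11, 10)]
   so A = (15, 20)
3. N_x = 15/2  [2·N = B+C = (11, 10)+(4, 7)]
4. N_y = 17/2  [2·N = B+C = (11, 10)+(4, 7)]
   so N = (15/2, 17/2)

A = (15, 20)
N = (15/2, 17/2)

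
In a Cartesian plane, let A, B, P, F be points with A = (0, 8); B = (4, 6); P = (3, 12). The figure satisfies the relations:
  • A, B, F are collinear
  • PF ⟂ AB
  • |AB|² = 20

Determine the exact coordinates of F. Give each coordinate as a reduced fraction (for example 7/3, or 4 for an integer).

1. F_x = 4/5  [[A, B, F are collinear ⇒ 2x+4y-32=0] ∩ [PF ⟂ AB ⇒ 4x-2y+12=0]]
2. F_y = 38/5  [[A, B, F are collinear ⇒ 2x+4y-32=0] ∩ [PF ⟂ AB ⇒ 4x-2y+12=0]]
   so F = (4/5, 38/5)

F = (4/5, 38/5)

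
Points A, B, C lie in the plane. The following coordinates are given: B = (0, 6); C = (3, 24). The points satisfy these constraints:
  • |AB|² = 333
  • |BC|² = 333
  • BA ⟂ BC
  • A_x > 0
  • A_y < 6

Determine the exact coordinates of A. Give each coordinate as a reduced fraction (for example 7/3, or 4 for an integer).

1. A_x = 18  [[BA ⟂ BC ⇒ 3x+18y-108=0] ∩ [|A−(0, 6)|²=333]]
2. A_y = 3  [[BA ⟂ BC ⇒ 3x+18y-108=0] ∩ [|A−(0, 6)|²=333]]
   so A = (18, 3)

A = (18, 3)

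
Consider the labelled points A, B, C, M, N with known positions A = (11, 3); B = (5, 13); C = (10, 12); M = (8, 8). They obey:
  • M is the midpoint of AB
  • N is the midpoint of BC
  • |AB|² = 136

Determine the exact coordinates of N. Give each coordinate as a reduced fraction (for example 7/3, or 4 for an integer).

N = (15/2, 25/2)

1. N_x = 15/2  [2·N = B+C = (5, 13)+(10, 12)]
2. N_y = 25/2  [2·N = B+C = (5, 13)+(10, 12)]
   so N = (15/2, 25/2)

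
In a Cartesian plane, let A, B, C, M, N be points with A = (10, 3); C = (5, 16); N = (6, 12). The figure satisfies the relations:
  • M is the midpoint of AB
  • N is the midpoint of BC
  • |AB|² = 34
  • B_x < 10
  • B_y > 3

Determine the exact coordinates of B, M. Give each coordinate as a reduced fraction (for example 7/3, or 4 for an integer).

1. B_x = 7  [B = 2·N−C = 2·(6, 12)−(5, 16)]
2. B_y = 8  [B = 2·N−C = 2·(6, 12)−(5, 16)]
   so B = (7, 8)
3. M_x = 17/2  [2·M = A+B = (10, 3)+(7, 8)]
4. M_y = 11/2  [2·M = A+B = (10, 3)+(7, 8)]
   so M = (17/2, 11/2)

B = (7, 8)
M = (17/2, 11/2)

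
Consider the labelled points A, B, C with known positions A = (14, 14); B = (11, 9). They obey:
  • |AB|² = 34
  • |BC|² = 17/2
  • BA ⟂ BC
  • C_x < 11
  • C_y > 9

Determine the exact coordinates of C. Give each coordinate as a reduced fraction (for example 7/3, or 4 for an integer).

C = (17/2, 21/2)

1. C_x = 17/2  [[BA ⟂ BC ⇒ 3x+5y-78=0] ∩ [|C−(11, 9)|²=17/2]]
2. C_y = 21/2  [[BA ⟂ BC ⇒ 3x+5y-78=0] ∩ [|C−(11, 9)|²=17/2]]
   so C = (17/2, 21/2)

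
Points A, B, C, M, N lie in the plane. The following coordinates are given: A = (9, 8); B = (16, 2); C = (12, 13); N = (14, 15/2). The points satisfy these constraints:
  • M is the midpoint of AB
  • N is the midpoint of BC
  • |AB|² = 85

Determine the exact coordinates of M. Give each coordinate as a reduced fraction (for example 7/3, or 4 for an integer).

1. M_x = 25/2  [2·M = A+B = (9, 8)+(16, 2)]
2. M_y = 5  [2·M = A+B = (9, 8)+(16, 2)]
   so M = (25/2, 5)

M = (25/2, 5)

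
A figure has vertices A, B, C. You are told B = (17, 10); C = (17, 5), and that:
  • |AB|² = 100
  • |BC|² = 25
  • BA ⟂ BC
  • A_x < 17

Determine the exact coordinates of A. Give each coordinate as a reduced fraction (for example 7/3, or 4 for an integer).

A = (7, 10)

1. A_x = 7  [[BA ⟂ BC ⇒ -5y+50=0] ∩ [|A−(17, 10)|²=100]]
2. A_y = 10  [[BA ⟂ BC ⇒ -5y+50=0] ∩ [|A−(17, 10)|²=100]]
   so A = (7, 10)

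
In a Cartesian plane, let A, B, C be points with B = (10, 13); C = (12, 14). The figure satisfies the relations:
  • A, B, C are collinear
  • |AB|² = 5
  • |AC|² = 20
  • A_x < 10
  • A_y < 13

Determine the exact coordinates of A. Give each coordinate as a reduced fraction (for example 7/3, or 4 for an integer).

A = (8, 12)

1. A_x = 8  [[A, B, C are collinear ⇒ -1x+2y-16=0] ∩ [|A−(10, 13)|²=5]]
2. A_y = 12  [[A, B, C are collinear ⇒ -1x+2y-16=0] ∩ [|A−(10, 13)|²=5]]
   so A = (8, 12)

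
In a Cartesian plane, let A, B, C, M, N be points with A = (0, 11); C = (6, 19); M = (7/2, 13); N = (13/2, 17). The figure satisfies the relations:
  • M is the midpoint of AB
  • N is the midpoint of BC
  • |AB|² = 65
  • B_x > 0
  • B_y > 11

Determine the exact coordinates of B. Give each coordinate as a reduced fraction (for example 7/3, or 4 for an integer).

B = (7, 15)

1. B_x = 7  [B = 2·M−A = 2·(7/2, 13)−(0, 11)]
2. B_y = 15  [B = 2·M−A = 2·(7/2, 13)−(0, 11)]
   so B = (7, 15)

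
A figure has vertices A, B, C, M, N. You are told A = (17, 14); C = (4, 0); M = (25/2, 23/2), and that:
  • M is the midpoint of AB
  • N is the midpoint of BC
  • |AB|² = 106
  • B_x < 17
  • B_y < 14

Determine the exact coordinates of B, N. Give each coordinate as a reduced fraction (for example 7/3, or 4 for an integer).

B = (8, 9)
N = (6, 9/2)

1. B_x = 8  [B = 2·M−A = 2·(25/2, 23/2)−(17, 14)]
2. B_y = 9  [B = 2·M−A = 2·(25/2, 23/2)−(17, 14)]
   so B = (8, 9)
3. N_x = 6  [2·N = B+C = (8, 9)+(4, 0)]
4. N_y = 9/2  [2·N = B+C = (8, 9)+(4, 0)]
   so N = (6, 9/2)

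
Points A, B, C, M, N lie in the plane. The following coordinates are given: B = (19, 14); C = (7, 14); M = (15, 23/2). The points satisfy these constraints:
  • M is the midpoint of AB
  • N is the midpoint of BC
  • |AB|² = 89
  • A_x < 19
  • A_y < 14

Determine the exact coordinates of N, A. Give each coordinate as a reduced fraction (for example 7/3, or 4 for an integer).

1. A_x = 11  [A = 2·M−B = 2·(15, 23/2)−(19, 14)]
2. A_y = 9  [A = 2·M−B = 2·(15, 23/2)−(19, 14)]
   so A = (11, 9)
3. N_x = 13  [2·N = B+C = (19, 14)+(7, 14)]
4. N_y = 14  [2·N = B+C = (19, 14)+(7, 14)]
   so N = (13, 14)

N = (13, 14)
A = (11, 9)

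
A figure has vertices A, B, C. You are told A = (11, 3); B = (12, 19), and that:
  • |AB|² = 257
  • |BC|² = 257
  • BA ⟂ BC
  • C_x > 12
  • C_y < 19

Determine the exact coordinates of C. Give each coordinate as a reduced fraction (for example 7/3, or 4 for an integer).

C = (28, 18)

1. C_x = 28  [[BA ⟂ BC ⇒ -1x-16y+316=0] ∩ [|C−(12, 19)|²=257]]
2. C_y = 18  [[BA ⟂ BC ⇒ -1x-16y+316=0] ∩ [|C−(12, 19)|²=257]]
   so C = (28, 18)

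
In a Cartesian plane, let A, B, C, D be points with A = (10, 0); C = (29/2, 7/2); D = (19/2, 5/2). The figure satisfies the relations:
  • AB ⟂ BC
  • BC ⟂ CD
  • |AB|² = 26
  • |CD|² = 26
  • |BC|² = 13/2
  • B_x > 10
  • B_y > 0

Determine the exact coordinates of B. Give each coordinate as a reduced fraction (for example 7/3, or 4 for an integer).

1. B_x = 15  [[BC ⟂ CD ⇒ 5x+1y-76=0] ∩ [|B−(10, 0)|²=26]]
2. B_y = 1  [[BC ⟂ CD ⇒ 5x+1y-76=0] ∩ [|B−(10, 0)|²=26]]
   so B = (15, 1)

B = (15, 1)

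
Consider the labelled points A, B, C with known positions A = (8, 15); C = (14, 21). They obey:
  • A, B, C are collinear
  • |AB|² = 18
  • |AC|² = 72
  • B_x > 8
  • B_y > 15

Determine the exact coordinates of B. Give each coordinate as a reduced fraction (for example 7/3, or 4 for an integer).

1. B_x = 11  [[A, B, C are collinear ⇒ 6x-6y+42=0] ∩ [|B−(8, 15)|²=18]]
2. B_y = 18  [[A, B, C are collinear ⇒ 6x-6y+42=0] ∩ [|B−(8, 15)|²=18]]
   so B = (11, 18)

B = (11, 18)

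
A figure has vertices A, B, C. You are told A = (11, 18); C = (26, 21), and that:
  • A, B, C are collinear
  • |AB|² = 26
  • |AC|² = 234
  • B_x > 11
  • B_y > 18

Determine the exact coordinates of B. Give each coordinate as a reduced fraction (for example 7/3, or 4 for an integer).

B = (16, 19)

1. B_x = 16  [[A, B, C are collinear ⇒ 3x-15y+237=0] ∩ [|B−(11, 18)|²=26]]
2. B_y = 19  [[A, B, C are collinear ⇒ 3x-15y+237=0] ∩ [|B−(11, 18)|²=26]]
   so B = (16, 19)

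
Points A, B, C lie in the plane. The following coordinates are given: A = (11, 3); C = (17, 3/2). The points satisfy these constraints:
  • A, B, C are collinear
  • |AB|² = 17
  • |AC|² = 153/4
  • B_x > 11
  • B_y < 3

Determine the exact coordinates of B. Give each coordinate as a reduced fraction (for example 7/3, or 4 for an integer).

B = (15, 2)

1. B_x = 15  [[A, B, C are collinear ⇒ -3/2x-6y+69/2=0] ∩ [|B−(11, 3)|²=17]]
2. B_y = 2  [[A, B, C are collinear ⇒ -3/2x-6y+69/2=0] ∩ [|B−(11, 3)|²=17]]
   so B = (15, 2)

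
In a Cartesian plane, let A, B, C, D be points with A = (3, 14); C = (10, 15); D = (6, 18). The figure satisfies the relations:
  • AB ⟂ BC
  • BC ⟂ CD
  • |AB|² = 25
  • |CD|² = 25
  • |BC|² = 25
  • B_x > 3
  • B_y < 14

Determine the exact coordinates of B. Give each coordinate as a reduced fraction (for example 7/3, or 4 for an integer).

B = (7, 11)

1. B_x = 7  [[BC ⟂ CD ⇒ 4x-3y+5=0] ∩ [|B−(3, 14)|²=25]]
2. B_y = 11  [[BC ⟂ CD ⇒ 4x-3y+5=0] ∩ [|B−(3, 14)|²=25]]
   so B = (7, 11)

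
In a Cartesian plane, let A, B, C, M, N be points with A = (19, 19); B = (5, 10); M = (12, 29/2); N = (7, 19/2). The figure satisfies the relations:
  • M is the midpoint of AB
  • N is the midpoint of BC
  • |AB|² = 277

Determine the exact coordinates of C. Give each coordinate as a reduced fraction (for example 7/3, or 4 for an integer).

C = (9, 9)

1. C_x = 9  [C = 2·N−B = 2·(7, 19/2)−(5, 10)]
2. C_y = 9  [C = 2·N−B = 2·(7, 19/2)−(5, 10)]
   so C = (9, 9)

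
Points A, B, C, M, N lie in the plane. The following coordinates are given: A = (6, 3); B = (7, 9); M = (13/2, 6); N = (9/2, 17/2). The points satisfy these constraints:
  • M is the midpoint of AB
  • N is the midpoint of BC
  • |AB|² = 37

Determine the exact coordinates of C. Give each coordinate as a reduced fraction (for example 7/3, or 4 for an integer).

1. C_x = 2  [C = 2·N−B = 2·(9/2, 17/2)−(7, 9)]
2. C_y = 8  [C = 2·N−B = 2·(9/2, 17/2)−(7, 9)]
   so C = (2, 8)

C = (2, 8)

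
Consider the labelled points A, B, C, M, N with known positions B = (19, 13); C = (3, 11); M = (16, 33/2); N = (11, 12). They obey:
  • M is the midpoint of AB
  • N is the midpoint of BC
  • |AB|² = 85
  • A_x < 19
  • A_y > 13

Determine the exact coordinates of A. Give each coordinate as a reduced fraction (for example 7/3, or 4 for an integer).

1. A_x = 13  [A = 2·M−B = 2·(16, 33/2)−(19, 13)]
2. A_y = 20  [A = 2·M−B = 2·(16, 33/2)−(19, 13)]
   so A = (13, 20)

A = (13, 20)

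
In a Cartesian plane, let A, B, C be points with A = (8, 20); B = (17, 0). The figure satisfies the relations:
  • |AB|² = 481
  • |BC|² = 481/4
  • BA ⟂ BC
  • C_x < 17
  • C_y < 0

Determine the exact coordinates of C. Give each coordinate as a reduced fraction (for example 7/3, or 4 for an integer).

C = (7, -9/2)

1. C_x = 7  [[BA ⟂ BC ⇒ -9x+20y+153=0] ∩ [|C−(17, 0)|²=481/4]]
2. C_y = -9/2  [[BA ⟂ BC ⇒ -9x+20y+153=0] ∩ [|C−(17, 0)|²=481/4]]
   so C = (7, -9/2)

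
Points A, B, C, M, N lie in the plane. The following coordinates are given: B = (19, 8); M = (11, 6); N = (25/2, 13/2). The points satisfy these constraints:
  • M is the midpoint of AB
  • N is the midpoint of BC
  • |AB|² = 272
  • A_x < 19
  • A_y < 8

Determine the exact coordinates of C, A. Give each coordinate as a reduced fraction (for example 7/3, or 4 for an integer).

C = (6, 5)
A = (3, 4)

1. A_x = 3  [A = 2·M−B = 2·(11, 6)−(19, 8)]
2. A_y = 4  [A = 2·M−B = 2·(11, 6)−(19, 8)]
   so A = (3, 4)
3. C_x = 6  [C = 2·N−B = 2·(25/2, 13/2)−(19, 8)]
4. C_y = 5  [C = 2·N−B = 2·(25/2, 13/2)−(19, 8)]
   so C = (6, 5)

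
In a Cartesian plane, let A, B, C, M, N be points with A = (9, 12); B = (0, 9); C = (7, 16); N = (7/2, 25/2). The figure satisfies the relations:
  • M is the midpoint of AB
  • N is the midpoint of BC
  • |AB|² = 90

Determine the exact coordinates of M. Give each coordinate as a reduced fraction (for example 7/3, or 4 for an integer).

1. M_x = 9/2  [2·M = A+B = (9, 12)+(0, 9)]
2. M_y = 21/2  [2·M = A+B = (9, 12)+(0, 9)]
   so M = (9/2, 21/2)

M = (9/2, 21/2)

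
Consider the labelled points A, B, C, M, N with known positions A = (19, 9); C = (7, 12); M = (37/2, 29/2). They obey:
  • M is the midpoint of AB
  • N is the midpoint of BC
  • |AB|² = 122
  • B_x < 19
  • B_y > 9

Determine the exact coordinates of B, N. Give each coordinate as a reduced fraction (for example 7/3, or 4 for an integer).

B = (18, 20)
N = (25/2, 16)

1. B_x = 18  [B = 2·M−A = 2·(37/2, 29/2)−(19, 9)]
2. B_y = 20  [B = 2·M−A = 2·(37/2, 29/2)−(19, 9)]
   so B = (18, 20)
3. N_x = 25/2  [2·N = B+C = (18, 20)+(7, 12)]
4. N_y = 16  [2·N = B+C = (18, 20)+(7, 12)]
   so N = (25/2, 16)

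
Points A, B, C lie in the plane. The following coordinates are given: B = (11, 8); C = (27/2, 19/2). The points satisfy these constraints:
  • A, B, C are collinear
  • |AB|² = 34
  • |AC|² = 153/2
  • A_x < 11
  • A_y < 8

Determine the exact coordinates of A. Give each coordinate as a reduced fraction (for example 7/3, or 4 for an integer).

1. A_x = 6  [[A, B, C are collinear ⇒ -3/2x+5/2y-7/2=0] ∩ [|A−(11, 8)|²=34]]
2. A_y = 5  [[A, B, C are collinear ⇒ -3/2x+5/2y-7/2=0] ∩ [|A−(11, 8)|²=34]]
   so A = (6, 5)

A = (6, 5)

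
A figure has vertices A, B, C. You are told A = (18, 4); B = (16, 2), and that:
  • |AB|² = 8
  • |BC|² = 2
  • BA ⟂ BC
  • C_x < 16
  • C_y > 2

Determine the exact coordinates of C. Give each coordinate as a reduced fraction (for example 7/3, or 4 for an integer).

C = (15, 3)

1. C_x = 15  [[BA ⟂ BC ⇒ 2x+2y-36=0] ∩ [|C−(16, 2)|²=2]]
2. C_y = 3  [[BA ⟂ BC ⇒ 2x+2y-36=0] ∩ [|C−(16, 2)|²=2]]
   so C = (15, 3)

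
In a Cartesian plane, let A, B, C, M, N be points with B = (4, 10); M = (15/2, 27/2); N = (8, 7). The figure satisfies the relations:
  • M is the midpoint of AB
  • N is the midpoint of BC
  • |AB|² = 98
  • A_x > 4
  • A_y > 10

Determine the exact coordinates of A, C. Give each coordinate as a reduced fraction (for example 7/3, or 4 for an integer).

1. A_x = 11  [A = 2·M−B = 2·(15/2, 27/2)−(4, 10)]
2. A_y = 17  [A = 2·M−B = 2·(15/2, 27/2)−(4, 10)]
   so A = (11, 17)
3. C_x = 12  [C = 2·N−B = 2·(8, 7)−(4, 10)]
4. C_y = 4  [C = 2·N−B = 2·(8, 7)−(4, 10)]
   so C = (12, 4)

A = (11, 17)
C = (12, 4)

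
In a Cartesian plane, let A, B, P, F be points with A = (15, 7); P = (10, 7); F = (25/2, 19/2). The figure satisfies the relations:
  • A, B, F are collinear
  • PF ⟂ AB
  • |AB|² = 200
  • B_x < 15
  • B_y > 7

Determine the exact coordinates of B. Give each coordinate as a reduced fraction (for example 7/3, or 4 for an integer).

B = (5, 17)

1. B_x = 5  [[A, B, F are collinear ⇒ 5/2x+5/2y-55=0] ∩ [|B−(15, 7)|²=200]]
2. B_y = 17  [[A, B, F are collinear ⇒ 5/2x+5/2y-55=0] ∩ [|B−(15, 7)|²=200]]
   so B = (5, 17)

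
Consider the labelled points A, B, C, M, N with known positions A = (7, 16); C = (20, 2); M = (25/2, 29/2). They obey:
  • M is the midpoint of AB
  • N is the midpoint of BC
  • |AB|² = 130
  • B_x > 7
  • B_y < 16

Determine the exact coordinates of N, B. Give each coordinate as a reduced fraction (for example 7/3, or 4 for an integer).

N = (19, 15/2)
B = (18, 13)

1. B_x = 18  [B = 2·M−A = 2·(25/2, 29/2)−(7, 16)]
2. B_y = 13  [B = 2·M−A = 2·(25/2, 29/2)−(7, 16)]
   so B = (18, 13)
3. N_x = 19  [2·N = B+C = (18, 13)+(20, 2)]
4. N_y = 15/2  [2·N = B+C = (18, 13)+(20, 2)]
   so N = (19, 15/2)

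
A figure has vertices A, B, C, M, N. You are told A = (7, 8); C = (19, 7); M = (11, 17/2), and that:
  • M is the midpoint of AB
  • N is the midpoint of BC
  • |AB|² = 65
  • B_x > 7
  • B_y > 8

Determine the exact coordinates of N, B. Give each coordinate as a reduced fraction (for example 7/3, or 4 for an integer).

N = (17, 8)
B = (15, 9)

1. B_x = 15  [B = 2·M−A = 2·(11, 17/2)−(7, 8)]
2. B_y = 9  [B = 2·M−A = 2·(11, 17/2)−(7, 8)]
   so B = (15, 9)
3. N_x = 17  [2·N = B+C = (15, 9)+(19, 7)]
4. N_y = 8  [2·N = B+C = (15, 9)+(19, 7)]
   so N = (17, 8)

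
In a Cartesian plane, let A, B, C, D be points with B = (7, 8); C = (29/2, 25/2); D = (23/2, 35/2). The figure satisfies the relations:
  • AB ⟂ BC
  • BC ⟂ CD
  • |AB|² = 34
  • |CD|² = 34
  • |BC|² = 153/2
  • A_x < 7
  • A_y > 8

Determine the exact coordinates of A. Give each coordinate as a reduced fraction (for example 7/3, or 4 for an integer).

1. A_x = 4  [[AB ⟂ BC ⇒ -15/2x-9/2y+177/2=0] ∩ [|A−(7, 8)|²=34]]
2. A_y = 13  [[AB ⟂ BC ⇒ -15/2x-9/2y+177/2=0] ∩ [|A−(7, 8)|²=34]]
   so A = (4, 13)

A = (4, 13)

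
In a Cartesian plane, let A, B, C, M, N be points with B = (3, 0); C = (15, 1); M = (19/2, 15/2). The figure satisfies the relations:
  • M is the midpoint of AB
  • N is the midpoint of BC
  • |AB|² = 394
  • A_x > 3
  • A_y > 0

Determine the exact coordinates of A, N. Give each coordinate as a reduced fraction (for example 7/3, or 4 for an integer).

A = (16, 15)
N = (9, 1/2)

1. A_x = 16  [A = 2·M−B = 2·(19/2, 15/2)−(3, 0)]
2. A_y = 15  [A = 2·M−B = 2·(19/2, 15/2)−(3, 0)]
   so A = (16, 15)
3. N_x = 9  [2·N = B+C = (3, 0)+(15, 1)]
4. N_y = 1/2  [2·N = B+C = (3, 0)+(15, 1)]
   so N = (9, 1/2)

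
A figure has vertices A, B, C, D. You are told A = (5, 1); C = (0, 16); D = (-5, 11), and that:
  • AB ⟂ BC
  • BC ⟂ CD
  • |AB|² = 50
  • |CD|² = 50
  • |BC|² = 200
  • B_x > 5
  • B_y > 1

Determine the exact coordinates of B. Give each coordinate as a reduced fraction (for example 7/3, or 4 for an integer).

B = (10, 6)

1. B_x = 10  [[BC ⟂ CD ⇒ 5x+5y-80=0] ∩ [|B−(5, 1)|²=50]]
2. B_y = 6  [[BC ⟂ CD ⇒ 5x+5y-80=0] ∩ [|B−(5, 1)|²=50]]
   so B = (10, 6)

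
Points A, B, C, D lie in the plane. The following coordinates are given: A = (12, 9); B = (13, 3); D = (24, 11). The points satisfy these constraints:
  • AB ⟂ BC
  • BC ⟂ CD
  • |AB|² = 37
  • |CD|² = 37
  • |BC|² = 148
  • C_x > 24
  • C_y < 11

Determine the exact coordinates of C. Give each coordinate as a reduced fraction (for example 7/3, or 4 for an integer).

1. C_x = 25  [[AB ⟂ BC ⇒ 1x-6y+5=0] ∩ [|C−(24, 11)|²=37]]
2. C_y = 5  [[AB ⟂ BC ⇒ 1x-6y+5=0] ∩ [|C−(24, 11)|²=37]]
   so C = (25, 5)

C = (25, 5)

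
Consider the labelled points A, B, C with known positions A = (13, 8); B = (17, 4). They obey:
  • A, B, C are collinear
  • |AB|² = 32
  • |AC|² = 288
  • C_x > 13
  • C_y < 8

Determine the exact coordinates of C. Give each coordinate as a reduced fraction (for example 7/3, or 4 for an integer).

1. C_x = 25  [[A, B, C are collinear ⇒ 4x+4y-84=0] ∩ [|C−(13, 8)|²=288]]
2. C_y = -4  [[A, B, C are collinear ⇒ 4x+4y-84=0] ∩ [|C−(13, 8)|²=288]]
   so C = (25, -4)

C = (25, -4)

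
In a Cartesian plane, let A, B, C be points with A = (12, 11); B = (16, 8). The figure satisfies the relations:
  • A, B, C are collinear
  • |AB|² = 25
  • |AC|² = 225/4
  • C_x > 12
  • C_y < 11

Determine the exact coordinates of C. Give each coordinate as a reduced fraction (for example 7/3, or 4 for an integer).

C = (18, 13/2)

1. C_x = 18  [[A, B, C are collinear ⇒ 3x+4y-80=0] ∩ [|C−(12, 11)|²=225/4]]
2. C_y = 13/2  [[A, B, C are collinear ⇒ 3x+4y-80=0] ∩ [|C−(12, 11)|²=225/4]]
   so C = (18, 13/2)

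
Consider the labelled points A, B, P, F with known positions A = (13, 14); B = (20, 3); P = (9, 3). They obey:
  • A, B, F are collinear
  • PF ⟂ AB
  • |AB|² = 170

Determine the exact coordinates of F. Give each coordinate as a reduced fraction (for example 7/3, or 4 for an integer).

F = (2861/170, 1357/170)

1. F_x = 2861/170  [[A, B, F are collinear ⇒ 11x+7y-241=0] ∩ [PF ⟂ AB ⇒ 7x-11y-30=0]]
2. F_y = 1357/170  [[A, B, F are collinear ⇒ 11x+7y-241=0] ∩ [PF ⟂ AB ⇒ 7x-11y-30=0]]
   so F = (2861/170, 1357/170)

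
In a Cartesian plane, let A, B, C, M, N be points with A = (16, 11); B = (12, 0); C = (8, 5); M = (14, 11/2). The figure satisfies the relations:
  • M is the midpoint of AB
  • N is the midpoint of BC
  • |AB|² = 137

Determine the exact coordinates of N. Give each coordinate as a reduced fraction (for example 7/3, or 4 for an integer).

1. N_x = 10  [2·N = B+C = (12, 0)+(8, 5)]
2. N_y = 5/2  [2·N = B+C = (12, 0)+(8, 5)]
   so N = (10, 5/2)

N = (10, 5/2)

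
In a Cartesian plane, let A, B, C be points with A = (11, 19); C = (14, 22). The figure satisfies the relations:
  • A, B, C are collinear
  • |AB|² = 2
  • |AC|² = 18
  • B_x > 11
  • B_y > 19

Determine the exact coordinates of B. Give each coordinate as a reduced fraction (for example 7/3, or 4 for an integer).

B = (12, 20)

1. B_x = 12  [[A, B, C are collinear ⇒ 3x-3y+24=0] ∩ [|B−(11, 19)|²=2]]
2. B_y = 20  [[A, B, C are collinear ⇒ 3x-3y+24=0] ∩ [|B−(11, 19)|²=2]]
   so B = (12, 20)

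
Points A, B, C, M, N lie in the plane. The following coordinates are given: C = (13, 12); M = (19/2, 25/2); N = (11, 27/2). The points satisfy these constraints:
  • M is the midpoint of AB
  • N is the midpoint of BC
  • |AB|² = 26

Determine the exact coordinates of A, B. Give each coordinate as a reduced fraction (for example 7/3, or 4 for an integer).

A = (10, 10)
B = (9, 15)

1. B_x = 9  [B = 2·N−C = 2·(11, 27/2)−(13, 12)]
2. B_y = 15  [B = 2·N−C = 2·(11, 27/2)−(13, 12)]
   so B = (9, 15)
3. A_x = 10  [A = 2·M−B = 2·(19/2, 25/2)−(9, 15)]
4. A_y = 10  [A = 2·M−B = 2·(19/2, 25/2)−(9, 15)]
   so A = (10, 10)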